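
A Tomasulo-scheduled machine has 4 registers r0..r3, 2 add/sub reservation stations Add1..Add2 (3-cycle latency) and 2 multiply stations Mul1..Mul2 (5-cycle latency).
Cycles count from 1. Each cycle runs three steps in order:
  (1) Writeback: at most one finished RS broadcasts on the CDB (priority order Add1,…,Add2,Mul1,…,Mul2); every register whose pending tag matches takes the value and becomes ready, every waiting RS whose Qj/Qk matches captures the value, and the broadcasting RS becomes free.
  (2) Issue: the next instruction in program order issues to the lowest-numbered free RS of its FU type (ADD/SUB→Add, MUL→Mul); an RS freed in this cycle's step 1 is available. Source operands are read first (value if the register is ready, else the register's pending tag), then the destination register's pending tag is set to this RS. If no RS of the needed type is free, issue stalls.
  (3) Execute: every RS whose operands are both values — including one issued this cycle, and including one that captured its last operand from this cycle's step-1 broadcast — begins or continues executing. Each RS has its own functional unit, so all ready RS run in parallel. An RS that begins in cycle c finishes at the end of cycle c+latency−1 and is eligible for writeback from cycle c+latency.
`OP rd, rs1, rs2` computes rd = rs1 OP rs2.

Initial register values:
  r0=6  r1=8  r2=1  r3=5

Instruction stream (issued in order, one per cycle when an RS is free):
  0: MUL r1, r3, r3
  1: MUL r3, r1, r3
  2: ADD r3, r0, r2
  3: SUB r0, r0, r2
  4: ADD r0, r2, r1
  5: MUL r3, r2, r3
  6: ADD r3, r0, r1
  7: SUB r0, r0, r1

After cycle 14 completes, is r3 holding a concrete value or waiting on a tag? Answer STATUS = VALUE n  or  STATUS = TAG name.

STATUS = TAG Add2

c1: issue MUL r1<-Mul1 | r0:6,r1:Mul1,r2:1,r3:5
c2: issue MUL r3<-Mul2 | r0:6,r1:Mul1,r2:1,r3:Mul2
c3: issue ADD r3<-Add1 | r0:6,r1:Mul1,r2:1,r3:Add1
c4: issue SUB r0<-Add2 | r0:Add2,r1:Mul1,r2:1,r3:Add1
c5: stall | r0:Add2,r1:Mul1,r2:1,r3:Add1
c6: CDB Add1=7; issue ADD r0<-Add1 | r0:Add1,r1:Mul1,r2:1,r3:7
c7: CDB Add2=5; stall | r0:Add1,r1:Mul1,r2:1,r3:7
c8: CDB Mul1=25; issue MUL r3<-Mul1 | r0:Add1,r1:25,r2:1,r3:Mul1
c9: issue ADD r3<-Add2 | r0:Add1,r1:25,r2:1,r3:Add2
c10: stall | r0:Add1,r1:25,r2:1,r3:Add2
c11: CDB Add1=26; issue SUB r0<-Add1 | r0:Add1,r1:25,r2:1,r3:Add2
c12: - | r0:Add1,r1:25,r2:1,r3:Add2
c13: CDB Mul1=7 | r0:Add1,r1:25,r2:1,r3:Add2
c14: CDB Add1=1 | r0:1,r1:25,r2:1,r3:Add2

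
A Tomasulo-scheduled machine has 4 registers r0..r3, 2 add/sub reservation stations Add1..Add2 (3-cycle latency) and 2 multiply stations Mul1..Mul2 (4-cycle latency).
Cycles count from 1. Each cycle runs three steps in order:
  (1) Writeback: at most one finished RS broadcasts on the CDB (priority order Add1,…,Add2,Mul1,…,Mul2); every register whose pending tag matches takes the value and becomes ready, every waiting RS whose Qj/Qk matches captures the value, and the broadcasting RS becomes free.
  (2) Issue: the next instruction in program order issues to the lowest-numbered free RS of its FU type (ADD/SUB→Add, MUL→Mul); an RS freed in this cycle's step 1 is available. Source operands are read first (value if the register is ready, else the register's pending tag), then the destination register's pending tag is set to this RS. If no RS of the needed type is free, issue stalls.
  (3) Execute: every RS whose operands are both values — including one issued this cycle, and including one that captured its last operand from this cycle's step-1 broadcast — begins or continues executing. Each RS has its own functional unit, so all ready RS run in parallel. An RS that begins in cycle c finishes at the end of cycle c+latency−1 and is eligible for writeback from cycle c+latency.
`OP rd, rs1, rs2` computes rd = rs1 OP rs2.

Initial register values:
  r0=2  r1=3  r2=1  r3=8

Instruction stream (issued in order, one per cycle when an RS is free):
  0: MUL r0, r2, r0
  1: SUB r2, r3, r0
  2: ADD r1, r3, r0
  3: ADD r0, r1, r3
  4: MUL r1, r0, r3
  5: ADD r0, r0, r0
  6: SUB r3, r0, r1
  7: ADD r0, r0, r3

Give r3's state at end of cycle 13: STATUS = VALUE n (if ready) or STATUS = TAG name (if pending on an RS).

  c1: issue MUL r0<-Mul1  regs: r0:Mul1,r1:3,r2:1,r3:8
  c2: issue SUB r2<-Add1  regs: r0:Mul1,r1:3,r2:Add1,r3:8
  c3: issue ADD r1<-Add2  regs: r0:Mul1,r1:Add2,r2:Add1,r3:8
  c4: stall  regs: r0:Mul1,r1:Add2,r2:Add1,r3:8
  c5: CDB Mul1=2; stall  regs: r0:2,r1:Add2,r2:Add1,r3:8
  c6: stall  regs: r0:2,r1:Add2,r2:Add1,r3:8
  c7: stall  regs: r0:2,r1:Add2,r2:Add1,r3:8
  c8: CDB Add1=6; issue ADD r0<-Add1  regs: r0:Add1,r1:Add2,r2:6,r3:8
  c9: CDB Add2=10; issue MUL r1<-Mul1  regs: r0:Add1,r1:Mul1,r2:6,r3:8
  c10: issue ADD r0<-Add2  regs: r0:Add2,r1:Mul1,r2:6,r3:8
  c11: stall  regs: r0:Add2,r1:Mul1,r2:6,r3:8
  c12: CDB Add1=18; issue SUB r3<-Add1  regs: r0:Add2,r1:Mul1,r2:6,r3:Add1
  c13: stall  regs: r0:Add2,r1:Mul1,r2:6,r3:Add1

STATUS = TAG Add1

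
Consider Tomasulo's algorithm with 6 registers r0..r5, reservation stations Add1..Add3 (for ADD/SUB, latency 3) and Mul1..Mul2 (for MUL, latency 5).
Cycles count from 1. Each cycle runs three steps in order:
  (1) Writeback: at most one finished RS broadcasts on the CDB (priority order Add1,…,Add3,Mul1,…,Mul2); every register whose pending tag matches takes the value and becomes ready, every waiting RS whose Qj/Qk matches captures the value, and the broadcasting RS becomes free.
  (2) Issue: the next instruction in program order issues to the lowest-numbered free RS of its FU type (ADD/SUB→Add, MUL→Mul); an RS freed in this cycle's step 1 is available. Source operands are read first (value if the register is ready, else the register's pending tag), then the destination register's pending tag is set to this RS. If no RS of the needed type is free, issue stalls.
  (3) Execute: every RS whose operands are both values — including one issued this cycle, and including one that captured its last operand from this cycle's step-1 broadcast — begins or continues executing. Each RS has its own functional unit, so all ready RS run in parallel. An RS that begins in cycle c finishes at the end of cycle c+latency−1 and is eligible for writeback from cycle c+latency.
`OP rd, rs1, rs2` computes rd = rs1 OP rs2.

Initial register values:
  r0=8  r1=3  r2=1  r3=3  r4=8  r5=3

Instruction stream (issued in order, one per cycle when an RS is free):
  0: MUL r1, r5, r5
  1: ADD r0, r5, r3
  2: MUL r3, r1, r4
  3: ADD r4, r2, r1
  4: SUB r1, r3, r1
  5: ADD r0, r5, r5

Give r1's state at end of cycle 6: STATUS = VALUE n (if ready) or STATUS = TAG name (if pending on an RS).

c1: issue MUL r1<-Mul1 | r0:8,r1:Mul1,r2:1,r3:3,r4:8,r5:3
c2: issue ADD r0<-Add1 | r0:Add1,r1:Mul1,r2:1,r3:3,r4:8,r5:3
c3: issue MUL r3<-Mul2 | r0:Add1,r1:Mul1,r2:1,r3:Mul2,r4:8,r5:3
c4: issue ADD r4<-Add2 | r0:Add1,r1:Mul1,r2:1,r3:Mul2,r4:Add2,r5:3
c5: CDB Add1=6; issue SUB r1<-Add1 | r0:6,r1:Add1,r2:1,r3:Mul2,r4:Add2,r5:3
c6: CDB Mul1=9; issue ADD r0<-Add3 | r0:Add3,r1:Add1,r2:1,r3:Mul2,r4:Add2,r5:3

STATUS = TAG Add1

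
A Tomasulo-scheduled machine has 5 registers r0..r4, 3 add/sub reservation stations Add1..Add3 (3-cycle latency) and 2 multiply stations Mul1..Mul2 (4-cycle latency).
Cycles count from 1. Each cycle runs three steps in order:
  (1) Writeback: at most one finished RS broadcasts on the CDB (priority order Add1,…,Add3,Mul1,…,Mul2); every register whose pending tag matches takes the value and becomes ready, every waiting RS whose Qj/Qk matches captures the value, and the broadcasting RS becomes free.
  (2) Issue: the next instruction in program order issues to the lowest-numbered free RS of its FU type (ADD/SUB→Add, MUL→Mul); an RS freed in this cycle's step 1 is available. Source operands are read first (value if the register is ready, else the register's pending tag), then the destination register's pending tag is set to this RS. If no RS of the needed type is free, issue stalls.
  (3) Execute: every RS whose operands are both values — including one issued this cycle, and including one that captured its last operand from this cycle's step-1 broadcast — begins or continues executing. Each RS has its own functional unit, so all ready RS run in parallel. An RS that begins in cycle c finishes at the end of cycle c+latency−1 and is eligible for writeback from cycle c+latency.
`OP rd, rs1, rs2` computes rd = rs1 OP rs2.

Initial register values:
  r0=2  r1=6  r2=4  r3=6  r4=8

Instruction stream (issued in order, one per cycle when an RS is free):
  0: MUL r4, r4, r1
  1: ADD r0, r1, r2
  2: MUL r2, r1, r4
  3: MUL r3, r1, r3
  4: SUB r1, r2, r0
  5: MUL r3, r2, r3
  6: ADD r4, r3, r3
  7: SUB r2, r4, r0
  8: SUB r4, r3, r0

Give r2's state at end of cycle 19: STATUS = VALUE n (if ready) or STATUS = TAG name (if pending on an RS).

  c1: issue MUL r4<-Mul1  regs: r0:2,r1:6,r2:4,r3:6,r4:Mul1
  c2: issue ADD r0<-Add1  regs: r0:Add1,r1:6,r2:4,r3:6,r4:Mul1
  c3: issue MUL r2<-Mul2  regs: r0:Add1,r1:6,r2:Mul2,r3:6,r4:Mul1
  c4: stall  regs: r0:Add1,r1:6,r2:Mul2,r3:6,r4:Mul1
  c5: CDB Add1=10; stall  regs: r0:10,r1:6,r2:Mul2,r3:6,r4:Mul1
  c6: CDB Mul1=48; issue MUL r3<-Mul1  regs: r0:10,r1:6,r2:Mul2,r3:Mul1,r4:48
  c7: issue SUB r1<-Add1  regs: r0:10,r1:Add1,r2:Mul2,r3:Mul1,r4:48
  c8: stall  regs: r0:10,r1:Add1,r2:Mul2,r3:Mul1,r4:48
  c9: stall  regs: r0:10,r1:Add1,r2:Mul2,r3:Mul1,r4:48
  c10: CDB Mul1=36; issue MUL r3<-Mul1  regs: r0:10,r1:Add1,r2:Mul2,r3:Mul1,r4:48
  c11: CDB Mul2=288; issue ADD r4<-Add2  regs: r0:10,r1:Add1,r2:288,r3:Mul1,r4:Add2
  c12: issue SUB r2<-Add3  regs: r0:10,r1:Add1,r2:Add3,r3:Mul1,r4:Add2
  c13: stall  regs: r0:10,r1:Add1,r2:Add3,r3:Mul1,r4:Add2
  c14: CDB Add1=278; issue SUB r4<-Add1  regs: r0:10,r1:278,r2:Add3,r3:Mul1,r4:Add1
  c15: CDB Mul1=10368  regs: r0:10,r1:278,r2:Add3,r3:10368,r4:Add1
  c16: -  regs: r0:10,r1:278,r2:Add3,r3:10368,r4:Add1
  c17: -  regs: r0:10,r1:278,r2:Add3,r3:10368,r4:Add1
  c18: CDB Add1=10358  regs: r0:10,r1:278,r2:Add3,r3:10368,r4:10358
  c19: CDB Add2=20736  regs: r0:10,r1:278,r2:Add3,r3:10368,r4:10358

STATUS = TAG Add3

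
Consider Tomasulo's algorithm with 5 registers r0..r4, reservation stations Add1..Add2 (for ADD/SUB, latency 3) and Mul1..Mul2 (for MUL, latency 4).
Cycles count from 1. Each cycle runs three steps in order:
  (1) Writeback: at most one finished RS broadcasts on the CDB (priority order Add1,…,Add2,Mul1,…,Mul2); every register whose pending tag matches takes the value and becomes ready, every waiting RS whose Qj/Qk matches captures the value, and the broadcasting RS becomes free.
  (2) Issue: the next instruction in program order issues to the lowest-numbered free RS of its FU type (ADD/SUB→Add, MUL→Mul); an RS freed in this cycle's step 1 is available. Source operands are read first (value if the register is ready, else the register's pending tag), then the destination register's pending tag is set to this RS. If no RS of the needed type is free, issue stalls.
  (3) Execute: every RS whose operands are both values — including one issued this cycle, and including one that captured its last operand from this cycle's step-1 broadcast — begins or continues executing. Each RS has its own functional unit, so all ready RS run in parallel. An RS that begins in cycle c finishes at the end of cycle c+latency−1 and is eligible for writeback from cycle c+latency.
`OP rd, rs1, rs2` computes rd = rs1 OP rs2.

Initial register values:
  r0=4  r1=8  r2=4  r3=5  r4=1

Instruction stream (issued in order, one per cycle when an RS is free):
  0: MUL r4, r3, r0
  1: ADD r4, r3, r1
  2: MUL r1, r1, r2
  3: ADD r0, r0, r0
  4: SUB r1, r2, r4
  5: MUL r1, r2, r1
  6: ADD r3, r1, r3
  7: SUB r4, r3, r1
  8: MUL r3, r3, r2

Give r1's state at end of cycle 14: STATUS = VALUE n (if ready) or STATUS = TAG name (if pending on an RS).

cycle 1: issue MUL r4<-Mul1 // r0:4,r1:8,r2:4,r3:5,r4:Mul1
cycle 2: issue ADD r4<-Add1 // r0:4,r1:8,r2:4,r3:5,r4:Add1
cycle 3: issue MUL r1<-Mul2 // r0:4,r1:Mul2,r2:4,r3:5,r4:Add1
cycle 4: issue ADD r0<-Add2 // r0:Add2,r1:Mul2,r2:4,r3:5,r4:Add1
cycle 5: CDB Add1=13; issue SUB r1<-Add1 // r0:Add2,r1:Add1,r2:4,r3:5,r4:13
cycle 6: CDB Mul1=20; issue MUL r1<-Mul1 // r0:Add2,r1:Mul1,r2:4,r3:5,r4:13
cycle 7: CDB Add2=8; issue ADD r3<-Add2 // r0:8,r1:Mul1,r2:4,r3:Add2,r4:13
cycle 8: CDB Add1=-9; issue SUB r4<-Add1 // r0:8,r1:Mul1,r2:4,r3:Add2,r4:Add1
cycle 9: CDB Mul2=32; issue MUL r3<-Mul2 // r0:8,r1:Mul1,r2:4,r3:Mul2,r4:Add1
cycle 10: - // r0:8,r1:Mul1,r2:4,r3:Mul2,r4:Add1
cycle 11: - // r0:8,r1:Mul1,r2:4,r3:Mul2,r4:Add1
cycle 12: CDB Mul1=-36 // r0:8,r1:-36,r2:4,r3:Mul2,r4:Add1
cycle 13: - // r0:8,r1:-36,r2:4,r3:Mul2,r4:Add1
cycle 14: - // r0:8,r1:-36,r2:4,r3:Mul2,r4:Add1

STATUS = VALUE -36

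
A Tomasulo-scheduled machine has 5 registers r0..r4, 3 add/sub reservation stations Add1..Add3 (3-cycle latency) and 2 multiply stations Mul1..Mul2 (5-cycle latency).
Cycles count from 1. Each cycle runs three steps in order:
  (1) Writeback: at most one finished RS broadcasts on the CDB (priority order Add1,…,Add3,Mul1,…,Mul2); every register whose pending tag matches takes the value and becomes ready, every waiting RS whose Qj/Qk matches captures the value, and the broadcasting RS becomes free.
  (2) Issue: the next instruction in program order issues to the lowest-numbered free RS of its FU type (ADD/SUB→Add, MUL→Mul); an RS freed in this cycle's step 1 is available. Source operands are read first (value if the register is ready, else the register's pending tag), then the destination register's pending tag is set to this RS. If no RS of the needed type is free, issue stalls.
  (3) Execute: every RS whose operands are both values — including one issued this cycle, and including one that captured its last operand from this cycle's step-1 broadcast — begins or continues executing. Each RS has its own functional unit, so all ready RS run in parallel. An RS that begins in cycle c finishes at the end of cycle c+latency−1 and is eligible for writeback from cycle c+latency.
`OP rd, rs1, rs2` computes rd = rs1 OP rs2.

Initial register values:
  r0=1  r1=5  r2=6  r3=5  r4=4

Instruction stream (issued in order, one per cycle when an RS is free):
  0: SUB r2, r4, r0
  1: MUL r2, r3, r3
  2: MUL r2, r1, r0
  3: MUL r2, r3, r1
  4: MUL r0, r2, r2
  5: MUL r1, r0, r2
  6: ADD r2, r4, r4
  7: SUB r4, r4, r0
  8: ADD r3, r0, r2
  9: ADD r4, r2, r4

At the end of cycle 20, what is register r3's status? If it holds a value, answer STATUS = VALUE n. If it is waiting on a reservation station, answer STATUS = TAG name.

  c1: issue SUB r2<-Add1  regs: r0:1,r1:5,r2:Add1,r3:5,r4:4
  c2: issue MUL r2<-Mul1  regs: r0:1,r1:5,r2:Mul1,r3:5,r4:4
  c3: issue MUL r2<-Mul2  regs: r0:1,r1:5,r2:Mul2,r3:5,r4:4
  c4: CDB Add1=3; stall  regs: r0:1,r1:5,r2:Mul2,r3:5,r4:4
  c5: stall  regs: r0:1,r1:5,r2:Mul2,r3:5,r4:4
  c6: stall  regs: r0:1,r1:5,r2:Mul2,r3:5,r4:4
  c7: CDB Mul1=25; issue MUL r2<-Mul1  regs: r0:1,r1:5,r2:Mul1,r3:5,r4:4
  c8: CDB Mul2=5; issue MUL r0<-Mul2  regs: r0:Mul2,r1:5,r2:Mul1,r3:5,r4:4
  c9: stall  regs: r0:Mul2,r1:5,r2:Mul1,r3:5,r4:4
  c10: stall  regs: r0:Mul2,r1:5,r2:Mul1,r3:5,r4:4
  c11: stall  regs: r0:Mul2,r1:5,r2:Mul1,r3:5,r4:4
  c12: CDB Mul1=25; issue MUL r1<-Mul1  regs: r0:Mul2,r1:Mul1,r2:25,r3:5,r4:4
  c13: issue ADD r2<-Add1  regs: r0:Mul2,r1:Mul1,r2:Add1,r3:5,r4:4
  c14: issue SUB r4<-Add2  regs: r0:Mul2,r1:Mul1,r2:Add1,r3:5,r4:Add2
  c15: issue ADD r3<-Add3  regs: r0:Mul2,r1:Mul1,r2:Add1,r3:Add3,r4:Add2
  c16: CDB Add1=8; issue ADD r4<-Add1  regs: r0:Mul2,r1:Mul1,r2:8,r3:Add3,r4:Add1
  c17: CDB Mul2=625  regs: r0:625,r1:Mul1,r2:8,r3:Add3,r4:Add1
  c18: -  regs: r0:625,r1:Mul1,r2:8,r3:Add3,r4:Add1
  c19: -  regs: r0:625,r1:Mul1,r2:8,r3:Add3,r4:Add1
  c20: CDB Add2=-621  regs: r0:625,r1:Mul1,r2:8,r3:Add3,r4:Add1

STATUS = TAG Add3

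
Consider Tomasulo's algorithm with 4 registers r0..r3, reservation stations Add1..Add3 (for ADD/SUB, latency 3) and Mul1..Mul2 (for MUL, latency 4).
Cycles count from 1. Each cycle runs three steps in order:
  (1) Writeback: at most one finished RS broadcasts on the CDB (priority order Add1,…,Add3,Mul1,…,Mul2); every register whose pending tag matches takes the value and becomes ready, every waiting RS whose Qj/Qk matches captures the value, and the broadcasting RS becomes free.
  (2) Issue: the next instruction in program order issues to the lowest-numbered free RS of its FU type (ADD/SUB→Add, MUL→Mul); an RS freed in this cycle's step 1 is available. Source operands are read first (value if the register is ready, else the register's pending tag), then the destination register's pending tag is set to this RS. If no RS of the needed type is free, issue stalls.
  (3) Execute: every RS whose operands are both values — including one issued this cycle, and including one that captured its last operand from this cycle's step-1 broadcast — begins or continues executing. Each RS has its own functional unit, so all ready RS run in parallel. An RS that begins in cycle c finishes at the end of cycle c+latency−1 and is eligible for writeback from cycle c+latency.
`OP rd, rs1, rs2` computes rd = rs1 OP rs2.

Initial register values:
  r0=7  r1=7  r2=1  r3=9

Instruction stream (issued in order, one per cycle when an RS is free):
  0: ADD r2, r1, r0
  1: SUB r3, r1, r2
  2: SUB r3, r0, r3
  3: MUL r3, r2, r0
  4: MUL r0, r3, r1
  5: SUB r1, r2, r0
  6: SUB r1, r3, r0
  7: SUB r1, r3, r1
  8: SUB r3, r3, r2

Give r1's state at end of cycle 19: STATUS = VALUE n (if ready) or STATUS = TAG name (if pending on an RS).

STATUS = VALUE 686

  c1: issue ADD r2<-Add1  regs: r0:7,r1:7,r2:Add1,r3:9
  c2: issue SUB r3<-Add2  regs: r0:7,r1:7,r2:Add1,r3:Add2
  c3: issue SUB r3<-Add3  regs: r0:7,r1:7,r2:Add1,r3:Add3
  c4: CDB Add1=14; issue MUL r3<-Mul1  regs: r0:7,r1:7,r2:14,r3:Mul1
  c5: issue MUL r0<-Mul2  regs: r0:Mul2,r1:7,r2:14,r3:Mul1
  c6: issue SUB r1<-Add1  regs: r0:Mul2,r1:Add1,r2:14,r3:Mul1
  c7: CDB Add2=-7; issue SUB r1<-Add2  regs: r0:Mul2,r1:Add2,r2:14,r3:Mul1
  c8: CDB Mul1=98; stall  regs: r0:Mul2,r1:Add2,r2:14,r3:98
  c9: stall  regs: r0:Mul2,r1:Add2,r2:14,r3:98
  c10: CDB Add3=14; issue SUB r1<-Add3  regs: r0:Mul2,r1:Add3,r2:14,r3:98
  c11: stall  regs: r0:Mul2,r1:Add3,r2:14,r3:98
  c12: CDB Mul2=686; stall  regs: r0:686,r1:Add3,r2:14,r3:98
  c13: stall  regs: r0:686,r1:Add3,r2:14,r3:98
  c14: stall  regs: r0:686,r1:Add3,r2:14,r3:98
  c15: CDB Add1=-672; issue SUB r3<-Add1  regs: r0:686,r1:Add3,r2:14,r3:Add1
  c16: CDB Add2=-588  regs: r0:686,r1:Add3,r2:14,r3:Add1
  c17: -  regs: r0:686,r1:Add3,r2:14,r3:Add1
  c18: CDB Add1=84  regs: r0:686,r1:Add3,r2:14,r3:84
  c19: CDB Add3=686  regs: r0:686,r1:686,r2:14,r3:84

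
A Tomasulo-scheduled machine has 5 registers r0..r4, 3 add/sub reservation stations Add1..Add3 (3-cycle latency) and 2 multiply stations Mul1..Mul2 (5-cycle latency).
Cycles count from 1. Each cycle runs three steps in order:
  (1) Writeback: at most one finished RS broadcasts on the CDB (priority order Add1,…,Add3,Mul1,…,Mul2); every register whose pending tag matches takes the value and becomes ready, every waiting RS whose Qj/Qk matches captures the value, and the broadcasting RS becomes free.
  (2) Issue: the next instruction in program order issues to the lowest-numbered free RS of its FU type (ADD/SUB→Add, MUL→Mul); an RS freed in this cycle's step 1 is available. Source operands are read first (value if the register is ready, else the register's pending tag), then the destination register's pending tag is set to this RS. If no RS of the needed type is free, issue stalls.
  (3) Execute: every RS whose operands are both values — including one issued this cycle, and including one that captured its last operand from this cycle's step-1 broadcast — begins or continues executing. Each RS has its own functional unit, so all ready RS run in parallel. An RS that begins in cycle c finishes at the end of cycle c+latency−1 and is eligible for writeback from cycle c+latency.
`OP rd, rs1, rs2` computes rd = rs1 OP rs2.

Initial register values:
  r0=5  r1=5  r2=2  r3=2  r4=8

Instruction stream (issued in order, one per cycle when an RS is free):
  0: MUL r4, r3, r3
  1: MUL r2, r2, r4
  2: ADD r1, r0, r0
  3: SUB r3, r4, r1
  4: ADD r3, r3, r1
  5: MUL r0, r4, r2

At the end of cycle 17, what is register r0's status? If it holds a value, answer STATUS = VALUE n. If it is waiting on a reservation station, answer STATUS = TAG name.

c1: issue MUL r4<-Mul1 | r0:5,r1:5,r2:2,r3:2,r4:Mul1
c2: issue MUL r2<-Mul2 | r0:5,r1:5,r2:Mul2,r3:2,r4:Mul1
c3: issue ADD r1<-Add1 | r0:5,r1:Add1,r2:Mul2,r3:2,r4:Mul1
c4: issue SUB r3<-Add2 | r0:5,r1:Add1,r2:Mul2,r3:Add2,r4:Mul1
c5: issue ADD r3<-Add3 | r0:5,r1:Add1,r2:Mul2,r3:Add3,r4:Mul1
c6: CDB Add1=10; stall | r0:5,r1:10,r2:Mul2,r3:Add3,r4:Mul1
c7: CDB Mul1=4; issue MUL r0<-Mul1 | r0:Mul1,r1:10,r2:Mul2,r3:Add3,r4:4
c8: - | r0:Mul1,r1:10,r2:Mul2,r3:Add3,r4:4
c9: - | r0:Mul1,r1:10,r2:Mul2,r3:Add3,r4:4
c10: CDB Add2=-6 | r0:Mul1,r1:10,r2:Mul2,r3:Add3,r4:4
c11: - | r0:Mul1,r1:10,r2:Mul2,r3:Add3,r4:4
c12: CDB Mul2=8 | r0:Mul1,r1:10,r2:8,r3:Add3,r4:4
c13: CDB Add3=4 | r0:Mul1,r1:10,r2:8,r3:4,r4:4
c14: - | r0:Mul1,r1:10,r2:8,r3:4,r4:4
c15: - | r0:Mul1,r1:10,r2:8,r3:4,r4:4
c16: - | r0:Mul1,r1:10,r2:8,r3:4,r4:4
c17: CDB Mul1=32 | r0:32,r1:10,r2:8,r3:4,r4:4

STATUS = VALUE 32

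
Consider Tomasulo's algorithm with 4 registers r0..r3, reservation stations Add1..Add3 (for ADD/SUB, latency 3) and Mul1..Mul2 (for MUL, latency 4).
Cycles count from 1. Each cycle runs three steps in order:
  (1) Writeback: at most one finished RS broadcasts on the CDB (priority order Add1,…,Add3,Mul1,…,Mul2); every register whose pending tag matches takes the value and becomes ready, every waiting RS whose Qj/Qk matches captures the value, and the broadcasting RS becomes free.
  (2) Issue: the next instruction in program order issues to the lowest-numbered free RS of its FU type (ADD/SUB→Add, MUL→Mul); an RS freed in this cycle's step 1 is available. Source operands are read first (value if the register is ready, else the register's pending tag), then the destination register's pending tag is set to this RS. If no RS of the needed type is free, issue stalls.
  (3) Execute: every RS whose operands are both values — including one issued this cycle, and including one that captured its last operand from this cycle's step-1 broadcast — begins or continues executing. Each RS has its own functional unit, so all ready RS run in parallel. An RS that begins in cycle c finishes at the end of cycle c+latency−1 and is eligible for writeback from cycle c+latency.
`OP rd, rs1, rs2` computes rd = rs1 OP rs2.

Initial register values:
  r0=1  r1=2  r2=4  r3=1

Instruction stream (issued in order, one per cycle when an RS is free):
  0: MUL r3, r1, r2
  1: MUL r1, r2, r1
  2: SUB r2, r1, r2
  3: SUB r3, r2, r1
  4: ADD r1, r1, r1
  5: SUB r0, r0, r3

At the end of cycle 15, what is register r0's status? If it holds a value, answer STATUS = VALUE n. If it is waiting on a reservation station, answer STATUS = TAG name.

STATUS = VALUE 5

  c1: issue MUL r3<-Mul1  regs: r0:1,r1:2,r2:4,r3:Mul1
  c2: issue MUL r1<-Mul2  regs: r0:1,r1:Mul2,r2:4,r3:Mul1
  c3: issue SUB r2<-Add1  regs: r0:1,r1:Mul2,r2:Add1,r3:Mul1
  c4: issue SUB r3<-Add2  regs: r0:1,r1:Mul2,r2:Add1,r3:Add2
  c5: CDB Mul1=8; issue ADD r1<-Add3  regs: r0:1,r1:Add3,r2:Add1,r3:Add2
  c6: CDB Mul2=8; stall  regs: r0:1,r1:Add3,r2:Add1,r3:Add2
  c7: stall  regs: r0:1,r1:Add3,r2:Add1,r3:Add2
  c8: stall  regs: r0:1,r1:Add3,r2:Add1,r3:Add2
  c9: CDB Add1=4; issue SUB r0<-Add1  regs: r0:Add1,r1:Add3,r2:4,r3:Add2
  c10: CDB Add3=16  regs: r0:Add1,r1:16,r2:4,r3:Add2
  c11: -  regs: r0:Add1,r1:16,r2:4,r3:Add2
  c12: CDB Add2=-4  regs: r0:Add1,r1:16,r2:4,r3:-4
  c13: -  regs: r0:Add1,r1:16,r2:4,r3:-4
  c14: -  regs: r0:Add1,r1:16,r2:4,r3:-4
  c15: CDB Add1=5  regs: r0:5,r1:16,r2:4,r3:-4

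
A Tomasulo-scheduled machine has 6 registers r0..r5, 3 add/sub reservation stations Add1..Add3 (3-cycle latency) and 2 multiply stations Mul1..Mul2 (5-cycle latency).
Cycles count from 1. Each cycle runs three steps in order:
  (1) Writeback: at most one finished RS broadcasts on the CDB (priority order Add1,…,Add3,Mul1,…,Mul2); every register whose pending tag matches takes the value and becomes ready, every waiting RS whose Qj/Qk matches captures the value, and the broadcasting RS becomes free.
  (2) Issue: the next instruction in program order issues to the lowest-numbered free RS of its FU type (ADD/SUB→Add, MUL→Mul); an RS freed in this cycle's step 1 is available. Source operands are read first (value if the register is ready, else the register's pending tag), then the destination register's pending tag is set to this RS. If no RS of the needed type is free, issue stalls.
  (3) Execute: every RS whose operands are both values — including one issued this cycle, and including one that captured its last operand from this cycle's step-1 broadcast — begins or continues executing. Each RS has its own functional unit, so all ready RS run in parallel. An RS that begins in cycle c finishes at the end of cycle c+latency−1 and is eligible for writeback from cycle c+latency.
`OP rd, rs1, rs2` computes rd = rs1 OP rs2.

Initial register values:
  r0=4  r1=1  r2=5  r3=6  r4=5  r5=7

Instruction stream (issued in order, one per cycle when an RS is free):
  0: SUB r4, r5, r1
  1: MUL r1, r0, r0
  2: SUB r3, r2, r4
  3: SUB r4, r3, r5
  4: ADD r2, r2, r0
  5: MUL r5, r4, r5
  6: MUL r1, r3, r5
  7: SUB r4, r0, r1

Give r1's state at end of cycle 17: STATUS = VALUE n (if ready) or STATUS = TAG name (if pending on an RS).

c1: issue SUB r4<-Add1 | r0:4,r1:1,r2:5,r3:6,r4:Add1,r5:7
c2: issue MUL r1<-Mul1 | r0:4,r1:Mul1,r2:5,r3:6,r4:Add1,r5:7
c3: issue SUB r3<-Add2 | r0:4,r1:Mul1,r2:5,r3:Add2,r4:Add1,r5:7
c4: CDB Add1=6; issue SUB r4<-Add1 | r0:4,r1:Mul1,r2:5,r3:Add2,r4:Add1,r5:7
c5: issue ADD r2<-Add3 | r0:4,r1:Mul1,r2:Add3,r3:Add2,r4:Add1,r5:7
c6: issue MUL r5<-Mul2 | r0:4,r1:Mul1,r2:Add3,r3:Add2,r4:Add1,r5:Mul2
c7: CDB Add2=-1; stall | r0:4,r1:Mul1,r2:Add3,r3:-1,r4:Add1,r5:Mul2
c8: CDB Add3=9; stall | r0:4,r1:Mul1,r2:9,r3:-1,r4:Add1,r5:Mul2
c9: CDB Mul1=16; issue MUL r1<-Mul1 | r0:4,r1:Mul1,r2:9,r3:-1,r4:Add1,r5:Mul2
c10: CDB Add1=-8; issue SUB r4<-Add1 | r0:4,r1:Mul1,r2:9,r3:-1,r4:Add1,r5:Mul2
c11: - | r0:4,r1:Mul1,r2:9,r3:-1,r4:Add1,r5:Mul2
c12: - | r0:4,r1:Mul1,r2:9,r3:-1,r4:Add1,r5:Mul2
c13: - | r0:4,r1:Mul1,r2:9,r3:-1,r4:Add1,r5:Mul2
c14: - | r0:4,r1:Mul1,r2:9,r3:-1,r4:Add1,r5:Mul2
c15: CDB Mul2=-56 | r0:4,r1:Mul1,r2:9,r3:-1,r4:Add1,r5:-56
c16: - | r0:4,r1:Mul1,r2:9,r3:-1,r4:Add1,r5:-56
c17: - | r0:4,r1:Mul1,r2:9,r3:-1,r4:Add1,r5:-56

STATUS = TAG Mul1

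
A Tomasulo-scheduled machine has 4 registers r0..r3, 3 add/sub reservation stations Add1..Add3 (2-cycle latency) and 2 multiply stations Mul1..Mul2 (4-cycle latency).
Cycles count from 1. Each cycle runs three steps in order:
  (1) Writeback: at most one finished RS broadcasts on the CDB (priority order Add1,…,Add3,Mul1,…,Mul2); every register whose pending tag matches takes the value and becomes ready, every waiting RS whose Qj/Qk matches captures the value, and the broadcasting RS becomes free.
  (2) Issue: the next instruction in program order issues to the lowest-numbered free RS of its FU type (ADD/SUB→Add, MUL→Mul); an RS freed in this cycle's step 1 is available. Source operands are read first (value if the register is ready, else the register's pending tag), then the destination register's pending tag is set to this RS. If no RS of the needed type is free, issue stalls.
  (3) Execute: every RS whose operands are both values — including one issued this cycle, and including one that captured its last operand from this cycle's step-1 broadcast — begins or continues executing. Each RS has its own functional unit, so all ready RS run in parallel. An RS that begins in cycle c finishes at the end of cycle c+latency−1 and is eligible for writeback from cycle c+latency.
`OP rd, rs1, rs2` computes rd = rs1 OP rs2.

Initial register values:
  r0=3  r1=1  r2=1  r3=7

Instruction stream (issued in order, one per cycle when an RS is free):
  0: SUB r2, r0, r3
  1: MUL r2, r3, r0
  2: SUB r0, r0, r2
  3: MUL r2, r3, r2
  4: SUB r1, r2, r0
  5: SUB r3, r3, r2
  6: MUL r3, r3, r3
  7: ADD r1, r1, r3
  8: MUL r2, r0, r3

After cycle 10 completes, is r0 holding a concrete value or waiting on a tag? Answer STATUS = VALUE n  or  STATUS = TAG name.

cycle 1: issue SUB r2<-Add1 // r0:3,r1:1,r2:Add1,r3:7
cycle 2: issue MUL r2<-Mul1 // r0:3,r1:1,r2:Mul1,r3:7
cycle 3: CDB Add1=-4; issue SUB r0<-Add1 // r0:Add1,r1:1,r2:Mul1,r3:7
cycle 4: issue MUL r2<-Mul2 // r0:Add1,r1:1,r2:Mul2,r3:7
cycle 5: issue SUB r1<-Add2 // r0:Add1,r1:Add2,r2:Mul2,r3:7
cycle 6: CDB Mul1=21; issue SUB r3<-Add3 // r0:Add1,r1:Add2,r2:Mul2,r3:Add3
cycle 7: issue MUL r3<-Mul1 // r0:Add1,r1:Add2,r2:Mul2,r3:Mul1
cycle 8: CDB Add1=-18; issue ADD r1<-Add1 // r0:-18,r1:Add1,r2:Mul2,r3:Mul1
cycle 9: stall // r0:-18,r1:Add1,r2:Mul2,r3:Mul1
cycle 10: CDB Mul2=147; issue MUL r2<-Mul2 // r0:-18,r1:Add1,r2:Mul2,r3:Mul1

STATUS = VALUE -18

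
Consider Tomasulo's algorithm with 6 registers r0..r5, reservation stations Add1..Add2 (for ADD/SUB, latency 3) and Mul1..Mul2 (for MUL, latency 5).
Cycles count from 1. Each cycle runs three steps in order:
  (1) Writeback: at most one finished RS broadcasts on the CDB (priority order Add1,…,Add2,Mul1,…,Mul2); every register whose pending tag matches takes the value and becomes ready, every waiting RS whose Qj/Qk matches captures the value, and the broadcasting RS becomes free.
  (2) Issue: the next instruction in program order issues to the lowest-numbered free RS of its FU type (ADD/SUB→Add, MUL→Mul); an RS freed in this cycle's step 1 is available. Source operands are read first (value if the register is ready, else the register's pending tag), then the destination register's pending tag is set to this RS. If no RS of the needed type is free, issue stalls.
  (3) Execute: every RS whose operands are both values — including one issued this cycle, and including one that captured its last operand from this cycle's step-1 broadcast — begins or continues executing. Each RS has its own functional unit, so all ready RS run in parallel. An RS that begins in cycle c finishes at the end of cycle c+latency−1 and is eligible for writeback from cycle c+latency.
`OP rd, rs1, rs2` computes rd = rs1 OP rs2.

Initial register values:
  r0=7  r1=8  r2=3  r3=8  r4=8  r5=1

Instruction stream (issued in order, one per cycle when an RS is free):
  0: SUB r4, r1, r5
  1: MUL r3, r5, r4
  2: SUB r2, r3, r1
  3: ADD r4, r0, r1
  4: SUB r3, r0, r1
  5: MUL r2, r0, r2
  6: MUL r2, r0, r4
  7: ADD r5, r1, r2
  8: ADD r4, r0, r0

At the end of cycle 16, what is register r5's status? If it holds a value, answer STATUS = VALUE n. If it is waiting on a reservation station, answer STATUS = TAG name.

  c1: issue SUB r4<-Add1  regs: r0:7,r1:8,r2:3,r3:8,r4:Add1,r5:1
  c2: issue MUL r3<-Mul1  regs: r0:7,r1:8,r2:3,r3:Mul1,r4:Add1,r5:1
  c3: issue SUB r2<-Add2  regs: r0:7,r1:8,r2:Add2,r3:Mul1,r4:Add1,r5:1
  c4: CDB Add1=7; issue ADD r4<-Add1  regs: r0:7,r1:8,r2:Add2,r3:Mul1,r4:Add1,r5:1
  c5: stall  regs: r0:7,r1:8,r2:Add2,r3:Mul1,r4:Add1,r5:1
  c6: stall  regs: r0:7,r1:8,r2:Add2,r3:Mul1,r4:Add1,r5:1
  c7: CDB Add1=15; issue SUB r3<-Add1  regs: r0:7,r1:8,r2:Add2,r3:Add1,r4:15,r5:1
  c8: issue MUL r2<-Mul2  regs: r0:7,r1:8,r2:Mul2,r3:Add1,r4:15,r5:1
  c9: CDB Mul1=7; issue MUL r2<-Mul1  regs: r0:7,r1:8,r2:Mul1,r3:Add1,r4:15,r5:1
  c10: CDB Add1=-1; issue ADD r5<-Add1  regs: r0:7,r1:8,r2:Mul1,r3:-1,r4:15,r5:Add1
  c11: stall  regs: r0:7,r1:8,r2:Mul1,r3:-1,r4:15,r5:Add1
  c12: CDB Add2=-1; issue ADD r4<-Add2  regs: r0:7,r1:8,r2:Mul1,r3:-1,r4:Add2,r5:Add1
  c13: -  regs: r0:7,r1:8,r2:Mul1,r3:-1,r4:Add2,r5:Add1
  c14: CDB Mul1=105  regs: r0:7,r1:8,r2:105,r3:-1,r4:Add2,r5:Add1
  c15: CDB Add2=14  regs: r0:7,r1:8,r2:105,r3:-1,r4:14,r5:Add1
  c16: -  regs: r0:7,r1:8,r2:105,r3:-1,r4:14,r5:Add1

STATUS = TAG Add1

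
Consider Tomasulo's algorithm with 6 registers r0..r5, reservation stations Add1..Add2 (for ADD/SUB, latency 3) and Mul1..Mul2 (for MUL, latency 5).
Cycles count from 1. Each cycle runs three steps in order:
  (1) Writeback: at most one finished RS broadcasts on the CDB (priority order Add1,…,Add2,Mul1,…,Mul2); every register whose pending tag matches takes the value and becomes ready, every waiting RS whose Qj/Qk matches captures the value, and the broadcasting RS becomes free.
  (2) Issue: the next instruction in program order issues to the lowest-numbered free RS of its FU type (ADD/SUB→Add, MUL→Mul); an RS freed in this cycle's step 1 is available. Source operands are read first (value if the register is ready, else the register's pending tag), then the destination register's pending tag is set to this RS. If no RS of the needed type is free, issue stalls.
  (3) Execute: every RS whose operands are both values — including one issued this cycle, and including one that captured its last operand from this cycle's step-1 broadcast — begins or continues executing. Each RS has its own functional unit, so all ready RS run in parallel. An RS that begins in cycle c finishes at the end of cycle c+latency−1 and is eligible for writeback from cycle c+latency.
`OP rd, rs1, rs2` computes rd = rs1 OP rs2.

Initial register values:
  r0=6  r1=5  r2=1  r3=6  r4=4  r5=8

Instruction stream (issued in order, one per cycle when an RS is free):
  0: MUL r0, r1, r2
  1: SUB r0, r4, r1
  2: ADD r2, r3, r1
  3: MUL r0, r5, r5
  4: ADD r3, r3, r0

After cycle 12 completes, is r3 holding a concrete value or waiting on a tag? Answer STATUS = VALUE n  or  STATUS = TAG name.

cycle 1: issue MUL r0<-Mul1 // r0:Mul1,r1:5,r2:1,r3:6,r4:4,r5:8
cycle 2: issue SUB r0<-Add1 // r0:Add1,r1:5,r2:1,r3:6,r4:4,r5:8
cycle 3: issue ADD r2<-Add2 // r0:Add1,r1:5,r2:Add2,r3:6,r4:4,r5:8
cycle 4: issue MUL r0<-Mul2 // r0:Mul2,r1:5,r2:Add2,r3:6,r4:4,r5:8
cycle 5: CDB Add1=-1; issue ADD r3<-Add1 // r0:Mul2,r1:5,r2:Add2,r3:Add1,r4:4,r5:8
cycle 6: CDB Add2=11 // r0:Mul2,r1:5,r2:11,r3:Add1,r4:4,r5:8
cycle 7: CDB Mul1=5 // r0:Mul2,r1:5,r2:11,r3:Add1,r4:4,r5:8
cycle 8: - // r0:Mul2,r1:5,r2:11,r3:Add1,r4:4,r5:8
cycle 9: CDB Mul2=64 // r0:64,r1:5,r2:11,r3:Add1,r4:4,r5:8
cycle 10: - // r0:64,r1:5,r2:11,r3:Add1,r4:4,r5:8
cycle 11: - // r0:64,r1:5,r2:11,r3:Add1,r4:4,r5:8
cycle 12: CDB Add1=70 // r0:64,r1:5,r2:11,r3:70,r4:4,r5:8

STATUS = VALUE 70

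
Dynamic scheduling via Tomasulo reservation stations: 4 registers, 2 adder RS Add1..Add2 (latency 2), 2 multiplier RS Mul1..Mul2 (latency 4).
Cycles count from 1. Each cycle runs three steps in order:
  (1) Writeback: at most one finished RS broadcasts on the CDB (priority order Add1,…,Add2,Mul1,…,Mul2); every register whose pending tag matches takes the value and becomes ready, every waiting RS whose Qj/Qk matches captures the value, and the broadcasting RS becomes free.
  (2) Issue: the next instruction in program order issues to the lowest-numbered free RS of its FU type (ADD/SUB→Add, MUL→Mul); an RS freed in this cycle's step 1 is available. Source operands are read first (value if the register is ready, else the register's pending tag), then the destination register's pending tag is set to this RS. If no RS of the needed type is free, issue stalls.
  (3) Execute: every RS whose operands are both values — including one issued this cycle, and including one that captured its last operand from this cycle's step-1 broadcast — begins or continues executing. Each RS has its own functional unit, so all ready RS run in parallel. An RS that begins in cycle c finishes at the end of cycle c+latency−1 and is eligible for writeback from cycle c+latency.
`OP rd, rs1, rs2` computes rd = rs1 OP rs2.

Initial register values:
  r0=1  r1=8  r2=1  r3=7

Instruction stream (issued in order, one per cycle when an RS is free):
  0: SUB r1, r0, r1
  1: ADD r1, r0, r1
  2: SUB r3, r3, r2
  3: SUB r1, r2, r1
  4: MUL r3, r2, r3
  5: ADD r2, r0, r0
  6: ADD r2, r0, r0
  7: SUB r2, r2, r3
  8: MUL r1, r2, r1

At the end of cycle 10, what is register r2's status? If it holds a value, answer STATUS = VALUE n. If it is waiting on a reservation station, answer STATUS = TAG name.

cycle 1: issue SUB r1<-Add1 // r0:1,r1:Add1,r2:1,r3:7
cycle 2: issue ADD r1<-Add2 // r0:1,r1:Add2,r2:1,r3:7
cycle 3: CDB Add1=-7; issue SUB r3<-Add1 // r0:1,r1:Add2,r2:1,r3:Add1
cycle 4: stall // r0:1,r1:Add2,r2:1,r3:Add1
cycle 5: CDB Add1=6; issue SUB r1<-Add1 // r0:1,r1:Add1,r2:1,r3:6
cycle 6: CDB Add2=-6; issue MUL r3<-Mul1 // r0:1,r1:Add1,r2:1,r3:Mul1
cycle 7: issue ADD r2<-Add2 // r0:1,r1:Add1,r2:Add2,r3:Mul1
cycle 8: CDB Add1=7; issue ADD r2<-Add1 // r0:1,r1:7,r2:Add1,r3:Mul1
cycle 9: CDB Add2=2; issue SUB r2<-Add2 // r0:1,r1:7,r2:Add2,r3:Mul1
cycle 10: CDB Add1=2; issue MUL r1<-Mul2 // r0:1,r1:Mul2,r2:Add2,r3:Mul1

STATUS = TAG Add2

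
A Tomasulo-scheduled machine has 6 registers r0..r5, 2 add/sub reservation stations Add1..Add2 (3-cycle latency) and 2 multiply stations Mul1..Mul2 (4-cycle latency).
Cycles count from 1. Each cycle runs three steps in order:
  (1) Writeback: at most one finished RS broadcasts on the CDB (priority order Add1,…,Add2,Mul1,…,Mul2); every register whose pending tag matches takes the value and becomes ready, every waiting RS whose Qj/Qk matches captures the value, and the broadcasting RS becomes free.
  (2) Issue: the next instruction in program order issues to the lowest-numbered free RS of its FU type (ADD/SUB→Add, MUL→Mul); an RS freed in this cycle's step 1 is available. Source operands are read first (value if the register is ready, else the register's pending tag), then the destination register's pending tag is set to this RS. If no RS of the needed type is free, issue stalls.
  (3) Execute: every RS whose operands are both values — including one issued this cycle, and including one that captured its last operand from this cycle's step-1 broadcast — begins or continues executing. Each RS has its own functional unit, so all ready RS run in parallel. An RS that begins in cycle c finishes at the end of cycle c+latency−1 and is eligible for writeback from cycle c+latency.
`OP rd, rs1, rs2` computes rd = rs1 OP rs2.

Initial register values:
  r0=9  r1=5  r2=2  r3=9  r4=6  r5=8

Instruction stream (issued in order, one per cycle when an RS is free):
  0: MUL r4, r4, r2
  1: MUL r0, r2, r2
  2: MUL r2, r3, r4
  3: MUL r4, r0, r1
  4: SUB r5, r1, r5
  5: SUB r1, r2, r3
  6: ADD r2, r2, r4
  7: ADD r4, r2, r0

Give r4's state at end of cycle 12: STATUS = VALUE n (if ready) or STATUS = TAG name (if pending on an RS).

cycle 1: issue MUL r4<-Mul1 // r0:9,r1:5,r2:2,r3:9,r4:Mul1,r5:8
cycle 2: issue MUL r0<-Mul2 // r0:Mul2,r1:5,r2:2,r3:9,r4:Mul1,r5:8
cycle 3: stall // r0:Mul2,r1:5,r2:2,r3:9,r4:Mul1,r5:8
cycle 4: stall // r0:Mul2,r1:5,r2:2,r3:9,r4:Mul1,r5:8
cycle 5: CDB Mul1=12; issue MUL r2<-Mul1 // r0:Mul2,r1:5,r2:Mul1,r3:9,r4:12,r5:8
cycle 6: CDB Mul2=4; issue MUL r4<-Mul2 // r0:4,r1:5,r2:Mul1,r3:9,r4:Mul2,r5:8
cycle 7: issue SUB r5<-Add1 // r0:4,r1:5,r2:Mul1,r3:9,r4:Mul2,r5:Add1
cycle 8: issue SUB r1<-Add2 // r0:4,r1:Add2,r2:Mul1,r3:9,r4:Mul2,r5:Add1
cycle 9: CDB Mul1=108; stall // r0:4,r1:Add2,r2:108,r3:9,r4:Mul2,r5:Add1
cycle 10: CDB Add1=-3; issue ADD r2<-Add1 // r0:4,r1:Add2,r2:Add1,r3:9,r4:Mul2,r5:-3
cycle 11: CDB Mul2=20; stall // r0:4,r1:Add2,r2:Add1,r3:9,r4:20,r5:-3
cycle 12: CDB Add2=99; issue ADD r4<-Add2 // r0:4,r1:99,r2:Add1,r3:9,r4:Add2,r5:-3

STATUS = TAG Add2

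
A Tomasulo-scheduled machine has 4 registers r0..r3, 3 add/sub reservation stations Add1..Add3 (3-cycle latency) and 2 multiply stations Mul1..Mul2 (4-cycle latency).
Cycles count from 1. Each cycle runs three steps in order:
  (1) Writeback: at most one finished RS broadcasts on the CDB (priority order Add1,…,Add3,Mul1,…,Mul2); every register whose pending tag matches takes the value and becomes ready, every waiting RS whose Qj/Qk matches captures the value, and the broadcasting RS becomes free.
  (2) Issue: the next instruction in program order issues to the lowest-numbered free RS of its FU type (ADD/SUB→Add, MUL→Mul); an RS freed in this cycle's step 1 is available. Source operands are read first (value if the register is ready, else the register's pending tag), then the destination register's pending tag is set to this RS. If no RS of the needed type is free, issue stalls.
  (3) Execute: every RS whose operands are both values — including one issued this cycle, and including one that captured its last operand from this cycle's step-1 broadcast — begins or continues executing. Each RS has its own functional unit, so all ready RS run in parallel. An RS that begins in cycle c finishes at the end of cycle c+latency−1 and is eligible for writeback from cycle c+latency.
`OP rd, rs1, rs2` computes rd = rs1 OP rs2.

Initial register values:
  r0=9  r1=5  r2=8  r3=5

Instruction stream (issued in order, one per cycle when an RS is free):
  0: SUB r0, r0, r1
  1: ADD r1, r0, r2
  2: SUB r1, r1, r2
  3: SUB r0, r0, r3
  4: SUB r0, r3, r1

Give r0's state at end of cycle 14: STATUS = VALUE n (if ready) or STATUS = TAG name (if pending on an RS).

STATUS = VALUE 1

  c1: issue SUB r0<-Add1  regs: r0:Add1,r1:5,r2:8,r3:5
  c2: issue ADD r1<-Add2  regs: r0:Add1,r1:Add2,r2:8,r3:5
  c3: issue SUB r1<-Add3  regs: r0:Add1,r1:Add3,r2:8,r3:5
  c4: CDB Add1=4; issue SUB r0<-Add1  regs: r0:Add1,r1:Add3,r2:8,r3:5
  c5: stall  regs: r0:Add1,r1:Add3,r2:8,r3:5
  c6: stall  regs: r0:Add1,r1:Add3,r2:8,r3:5
  c7: CDB Add1=-1; issue SUB r0<-Add1  regs: r0:Add1,r1:Add3,r2:8,r3:5
  c8: CDB Add2=12  regs: r0:Add1,r1:Add3,r2:8,r3:5
  c9: -  regs: r0:Add1,r1:Add3,r2:8,r3:5
  c10: -  regs: r0:Add1,r1:Add3,r2:8,r3:5
  c11: CDB Add3=4  regs: r0:Add1,r1:4,r2:8,r3:5
  c12: -  regs: r0:Add1,r1:4,r2:8,r3:5
  c13: -  regs: r0:Add1,r1:4,r2:8,r3:5
  c14: CDB Add1=1  regs: r0:1,r1:4,r2:8,r3:5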